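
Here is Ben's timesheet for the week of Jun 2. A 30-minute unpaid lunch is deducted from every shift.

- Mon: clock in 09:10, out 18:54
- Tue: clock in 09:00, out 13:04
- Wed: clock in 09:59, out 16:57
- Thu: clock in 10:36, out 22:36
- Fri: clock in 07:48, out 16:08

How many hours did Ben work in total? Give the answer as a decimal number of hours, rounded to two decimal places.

38.60 hours

Mon: 09:10–18:54 = 9 h 44 min; less 30 min break → 9 h 14 min
Tue: 09:00–13:04 = 4 h 4 min; less 30 min break → 3 h 34 min
Wed: 09:59–16:57 = 6 h 58 min; less 30 min break → 6 h 28 min
Thu: 10:36–22:36 = 12 h 0 min; less 30 min break → 11 h 30 min
Fri: 07:48–16:08 = 8 h 20 min; less 30 min break → 7 h 50 min
Total: 9 h 14 min + 3 h 34 min + 6 h 28 min + 11 h 30 min + 7 h 50 min = 38 h 36 min.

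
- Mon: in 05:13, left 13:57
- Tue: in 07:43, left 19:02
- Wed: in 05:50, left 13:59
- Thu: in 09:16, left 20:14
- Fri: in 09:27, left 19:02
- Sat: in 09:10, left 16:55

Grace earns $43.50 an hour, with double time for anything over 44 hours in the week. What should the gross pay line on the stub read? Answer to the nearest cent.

Mon: 05:13–13:57 = 8 h 44 min
Tue: 07:43–19:02 = 11 h 19 min
Wed: 05:50–13:59 = 8 h 9 min
Thu: 09:16–20:14 = 10 h 58 min
Fri: 09:27–19:02 = 9 h 35 min
Sat: 09:10–16:55 = 7 h 45 min
Total worked: 56 h 30 min = 3390 min.
Regular 44 h 0 min = 2640 min at $43.50/h; overtime 12 h 30 min = 750 min at $87.00/h.
Pay = (2640 × $43.50 + 750 × $87.00) ÷ 60 = $3001.50.

$3001.50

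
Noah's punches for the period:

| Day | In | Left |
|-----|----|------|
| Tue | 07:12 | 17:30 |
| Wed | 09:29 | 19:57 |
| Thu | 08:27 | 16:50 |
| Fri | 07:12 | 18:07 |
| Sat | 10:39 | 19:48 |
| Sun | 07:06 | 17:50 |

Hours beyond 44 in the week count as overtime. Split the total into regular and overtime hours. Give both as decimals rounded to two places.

Regular 44.00 hours, overtime 15.95 hours

Tue: 07:12–17:30 = 10 h 18 min
Wed: 09:29–19:57 = 10 h 28 min
Thu: 08:27–16:50 = 8 h 23 min
Fri: 07:12–18:07 = 10 h 55 min
Sat: 10:39–19:48 = 9 h 9 min
Sun: 07:06–17:50 = 10 h 44 min
Total worked: 59 h 57 min = 59.95 h.
Threshold 44 h → overtime 15 h 57 min, regular 44 h 0 min.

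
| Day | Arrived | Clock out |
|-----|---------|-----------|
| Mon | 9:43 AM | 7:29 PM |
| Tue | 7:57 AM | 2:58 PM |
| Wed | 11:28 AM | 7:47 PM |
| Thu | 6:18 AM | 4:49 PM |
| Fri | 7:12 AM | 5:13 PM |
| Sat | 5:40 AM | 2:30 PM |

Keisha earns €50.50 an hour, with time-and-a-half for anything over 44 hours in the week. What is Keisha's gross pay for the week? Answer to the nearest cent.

€3014.85

Mon: 9:43 AM–7:29 PM = 9 h 46 min
Tue: 7:57 AM–2:58 PM = 7 h 1 min
Wed: 11:28 AM–7:47 PM = 8 h 19 min
Thu: 6:18 AM–4:49 PM = 10 h 31 min
Fri: 7:12 AM–5:13 PM = 10 h 1 min
Sat: 5:40 AM–2:30 PM = 8 h 50 min
Total worked: 54 h 28 min = 3268 min.
Regular 44 h 0 min = 2640 min at €50.50/h; overtime 10 h 28 min = 628 min at €75.75/h.
Pay = (2640 × €50.50 + 628 × €75.75) ÷ 60 = €3014.85.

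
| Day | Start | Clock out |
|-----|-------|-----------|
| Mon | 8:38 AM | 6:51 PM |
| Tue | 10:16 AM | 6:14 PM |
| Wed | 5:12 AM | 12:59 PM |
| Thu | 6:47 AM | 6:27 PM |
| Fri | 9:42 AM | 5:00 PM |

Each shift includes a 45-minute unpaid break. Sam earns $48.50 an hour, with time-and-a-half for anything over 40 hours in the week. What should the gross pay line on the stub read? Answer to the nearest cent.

Mon: 8:38 AM–6:51 PM = 10 h 13 min; less 45 min break → 9 h 28 min
Tue: 10:16 AM–6:14 PM = 7 h 58 min; less 45 min break → 7 h 13 min
Wed: 5:12 AM–12:59 PM = 7 h 47 min; less 45 min break → 7 h 2 min
Thu: 6:47 AM–6:27 PM = 11 h 40 min; less 45 min break → 10 h 55 min
Fri: 9:42 AM–5:00 PM = 7 h 18 min; less 45 min break → 6 h 33 min
Total worked: 41 h 11 min = 2471 min.
Regular 40 h 0 min = 2400 min at $48.50/h; overtime 1 h 11 min = 71 min at $72.75/h.
Pay = (2400 × $48.50 + 71 × $72.75) ÷ 60 = $2026.09.

$2026.09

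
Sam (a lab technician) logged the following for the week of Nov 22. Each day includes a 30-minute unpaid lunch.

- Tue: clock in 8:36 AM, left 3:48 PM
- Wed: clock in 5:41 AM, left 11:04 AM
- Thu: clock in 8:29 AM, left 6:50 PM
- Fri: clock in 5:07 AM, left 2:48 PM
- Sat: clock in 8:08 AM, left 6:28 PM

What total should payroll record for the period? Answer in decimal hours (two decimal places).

40.45 hours

Tue: 8:36 AM–3:48 PM = 7 h 12 min; less 30 min break → 6 h 42 min
Wed: 5:41 AM–11:04 AM = 5 h 23 min; less 30 min break → 4 h 53 min
Thu: 8:29 AM–6:50 PM = 10 h 21 min; less 30 min break → 9 h 51 min
Fri: 5:07 AM–2:48 PM = 9 h 41 min; less 30 min break → 9 h 11 min
Sat: 8:08 AM–6:28 PM = 10 h 20 min; less 30 min break → 9 h 50 min
Total: 6 h 42 min + 4 h 53 min + 9 h 51 min + 9 h 11 min + 9 h 50 min = 40 h 27 min.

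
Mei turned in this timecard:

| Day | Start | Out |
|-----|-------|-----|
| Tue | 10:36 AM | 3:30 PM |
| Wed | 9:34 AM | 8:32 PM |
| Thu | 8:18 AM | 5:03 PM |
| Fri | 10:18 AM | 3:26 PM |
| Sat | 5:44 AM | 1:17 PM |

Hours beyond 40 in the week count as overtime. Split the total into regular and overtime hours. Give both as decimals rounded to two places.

Regular 37.30 hours, overtime 0.00 hours

Tue: 10:36 AM–3:30 PM = 4 h 54 min
Wed: 9:34 AM–8:32 PM = 10 h 58 min
Thu: 8:18 AM–5:03 PM = 8 h 45 min
Fri: 10:18 AM–3:26 PM = 5 h 8 min
Sat: 5:44 AM–1:17 PM = 7 h 33 min
Total worked: 37 h 18 min = 37.30 h.
Threshold 40 h → overtime 0 h 0 min, regular 37 h 18 min.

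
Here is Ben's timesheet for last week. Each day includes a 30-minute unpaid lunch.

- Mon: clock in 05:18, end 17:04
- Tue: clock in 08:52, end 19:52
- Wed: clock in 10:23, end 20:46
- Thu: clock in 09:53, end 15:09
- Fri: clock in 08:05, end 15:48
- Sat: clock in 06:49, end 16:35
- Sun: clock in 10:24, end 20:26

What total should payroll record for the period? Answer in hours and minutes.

Mon: 05:18–17:04 = 11 h 46 min; less 30 min break → 11 h 16 min
Tue: 08:52–19:52 = 11 h 0 min; less 30 min break → 10 h 30 min
Wed: 10:23–20:46 = 10 h 23 min; less 30 min break → 9 h 53 min
Thu: 09:53–15:09 = 5 h 16 min; less 30 min break → 4 h 46 min
Fri: 08:05–15:48 = 7 h 43 min; less 30 min break → 7 h 13 min
Sat: 06:49–16:35 = 9 h 46 min; less 30 min break → 9 h 16 min
Sun: 10:24–20:26 = 10 h 2 min; less 30 min break → 9 h 32 min
Total: 11 h 16 min + 10 h 30 min + 9 h 53 min + 4 h 46 min + 7 h 13 min + 9 h 16 min + 9 h 32 min = 62 h 26 min.

62 h 26 min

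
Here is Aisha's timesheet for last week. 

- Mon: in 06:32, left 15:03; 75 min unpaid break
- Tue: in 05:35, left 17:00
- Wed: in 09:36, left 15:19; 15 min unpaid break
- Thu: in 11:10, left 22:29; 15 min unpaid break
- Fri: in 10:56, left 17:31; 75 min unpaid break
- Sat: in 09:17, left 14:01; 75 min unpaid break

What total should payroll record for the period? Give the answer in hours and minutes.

44 h 2 min

Mon: 06:32–15:03 = 8 h 31 min; less 75 min break → 7 h 16 min
Tue: 05:35–17:00 = 11 h 25 min
Wed: 09:36–15:19 = 5 h 43 min; less 15 min break → 5 h 28 min
Thu: 11:10–22:29 = 11 h 19 min; less 15 min break → 11 h 4 min
Fri: 10:56–17:31 = 6 h 35 min; less 75 min break → 5 h 20 min
Sat: 09:17–14:01 = 4 h 44 min; less 75 min break → 3 h 29 min
Total: 7 h 16 min + 11 h 25 min + 5 h 28 min + 11 h 4 min + 5 h 20 min + 3 h 29 min = 44 h 2 min.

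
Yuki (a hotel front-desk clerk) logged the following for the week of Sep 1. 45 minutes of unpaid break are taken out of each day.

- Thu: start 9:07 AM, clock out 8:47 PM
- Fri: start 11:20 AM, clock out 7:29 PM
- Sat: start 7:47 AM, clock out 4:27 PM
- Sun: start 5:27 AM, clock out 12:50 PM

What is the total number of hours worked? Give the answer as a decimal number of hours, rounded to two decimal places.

32.87 hours

Thu: 9:07 AM–8:47 PM = 11 h 40 min; less 45 min break → 10 h 55 min
Fri: 11:20 AM–7:29 PM = 8 h 9 min; less 45 min break → 7 h 24 min
Sat: 7:47 AM–4:27 PM = 8 h 40 min; less 45 min break → 7 h 55 min
Sun: 5:27 AM–12:50 PM = 7 h 23 min; less 45 min break → 6 h 38 min
Total: 10 h 55 min + 7 h 24 min + 7 h 55 min + 6 h 38 min = 32 h 52 min.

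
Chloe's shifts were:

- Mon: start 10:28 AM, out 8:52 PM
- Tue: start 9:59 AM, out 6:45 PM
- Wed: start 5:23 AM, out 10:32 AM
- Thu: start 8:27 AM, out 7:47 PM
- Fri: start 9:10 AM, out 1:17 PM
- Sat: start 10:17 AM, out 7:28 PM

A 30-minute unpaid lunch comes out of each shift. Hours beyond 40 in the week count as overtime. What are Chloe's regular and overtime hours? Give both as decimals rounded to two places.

Mon: 10:28 AM–8:52 PM = 10 h 24 min; less 30 min break → 9 h 54 min
Tue: 9:59 AM–6:45 PM = 8 h 46 min; less 30 min break → 8 h 16 min
Wed: 5:23 AM–10:32 AM = 5 h 9 min; less 30 min break → 4 h 39 min
Thu: 8:27 AM–7:47 PM = 11 h 20 min; less 30 min break → 10 h 50 min
Fri: 9:10 AM–1:17 PM = 4 h 7 min; less 30 min break → 3 h 37 min
Sat: 10:17 AM–7:28 PM = 9 h 11 min; less 30 min break → 8 h 41 min
Total worked: 45 h 57 min = 45.95 h.
Threshold 40 h → overtime 5 h 57 min, regular 40 h 0 min.

Regular 40.00 hours, overtime 5.95 hours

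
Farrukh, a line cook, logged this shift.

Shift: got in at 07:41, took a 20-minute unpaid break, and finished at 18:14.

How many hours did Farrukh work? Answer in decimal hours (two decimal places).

10.22 hours

Shift: 07:41–18:14 = 10 h 33 min; less 20 min break → 10 h 13 min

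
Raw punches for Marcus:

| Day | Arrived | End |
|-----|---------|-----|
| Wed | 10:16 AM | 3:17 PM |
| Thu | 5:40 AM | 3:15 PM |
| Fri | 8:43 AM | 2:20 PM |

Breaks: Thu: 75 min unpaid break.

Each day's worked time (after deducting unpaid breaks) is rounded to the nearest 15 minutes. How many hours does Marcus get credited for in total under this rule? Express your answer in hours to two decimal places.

Wed: 10:16 AM–3:17 PM = 5 h 1 min → rounds to 5 h 0 min
Thu: 5:40 AM–3:15 PM = 9 h 35 min − 75 min = 8 h 20 min → rounds to 8 h 15 min
Fri: 8:43 AM–2:20 PM = 5 h 37 min → rounds to 5 h 30 min
Total credited: 18 h 45 min.

18.75 hours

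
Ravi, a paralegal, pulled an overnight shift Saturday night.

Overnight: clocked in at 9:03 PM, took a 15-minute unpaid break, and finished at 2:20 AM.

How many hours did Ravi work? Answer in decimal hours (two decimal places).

5.03 hours

Overnight: 9:03 PM → midnight = 2 h 57 min; midnight → 2:20 AM = 2 h 20 min; span 5 h 17 min; less 15 min break → 5 h 2 min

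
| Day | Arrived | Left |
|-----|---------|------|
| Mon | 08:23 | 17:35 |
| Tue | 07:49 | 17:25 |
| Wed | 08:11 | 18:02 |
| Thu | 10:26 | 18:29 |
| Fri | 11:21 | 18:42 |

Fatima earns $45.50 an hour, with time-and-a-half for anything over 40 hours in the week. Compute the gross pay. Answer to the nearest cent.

Mon: 08:23–17:35 = 9 h 12 min
Tue: 07:49–17:25 = 9 h 36 min
Wed: 08:11–18:02 = 9 h 51 min
Thu: 10:26–18:29 = 8 h 3 min
Fri: 11:21–18:42 = 7 h 21 min
Total worked: 44 h 3 min = 2643 min.
Regular 40 h 0 min = 2400 min at $45.50/h; overtime 4 h 3 min = 243 min at $68.25/h.
Pay = (2400 × $45.50 + 243 × $68.25) ÷ 60 = $2096.41.

$2096.41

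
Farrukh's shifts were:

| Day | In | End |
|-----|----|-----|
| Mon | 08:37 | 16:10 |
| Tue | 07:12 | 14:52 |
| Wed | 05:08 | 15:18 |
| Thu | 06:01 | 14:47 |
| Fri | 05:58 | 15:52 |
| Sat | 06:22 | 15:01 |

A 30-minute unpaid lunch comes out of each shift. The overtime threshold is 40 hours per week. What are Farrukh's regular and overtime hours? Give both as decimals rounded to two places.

Regular 40.00 hours, overtime 9.70 hours

Mon: 08:37–16:10 = 7 h 33 min; less 30 min break → 7 h 3 min
Tue: 07:12–14:52 = 7 h 40 min; less 30 min break → 7 h 10 min
Wed: 05:08–15:18 = 10 h 10 min; less 30 min break → 9 h 40 min
Thu: 06:01–14:47 = 8 h 46 min; less 30 min break → 8 h 16 min
Fri: 05:58–15:52 = 9 h 54 min; less 30 min break → 9 h 24 min
Sat: 06:22–15:01 = 8 h 39 min; less 30 min break → 8 h 9 min
Total worked: 49 h 42 min = 49.70 h.
Threshold 40 h → overtime 9 h 42 min, regular 40 h 0 min.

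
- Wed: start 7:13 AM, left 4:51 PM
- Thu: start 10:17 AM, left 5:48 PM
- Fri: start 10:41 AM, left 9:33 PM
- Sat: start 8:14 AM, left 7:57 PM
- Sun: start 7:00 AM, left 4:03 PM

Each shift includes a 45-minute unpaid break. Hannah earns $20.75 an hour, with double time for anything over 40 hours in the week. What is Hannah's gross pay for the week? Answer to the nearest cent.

Wed: 7:13 AM–4:51 PM = 9 h 38 min; less 45 min break → 8 h 53 min
Thu: 10:17 AM–5:48 PM = 7 h 31 min; less 45 min break → 6 h 46 min
Fri: 10:41 AM–9:33 PM = 10 h 52 min; less 45 min break → 10 h 7 min
Sat: 8:14 AM–7:57 PM = 11 h 43 min; less 45 min break → 10 h 58 min
Sun: 7:00 AM–4:03 PM = 9 h 3 min; less 45 min break → 8 h 18 min
Total worked: 45 h 2 min = 2702 min.
Regular 40 h 0 min = 2400 min at $20.75/h; overtime 5 h 2 min = 302 min at $41.50/h.
Pay = (2400 × $20.75 + 302 × $41.50) ÷ 60 = $1038.88.

$1038.88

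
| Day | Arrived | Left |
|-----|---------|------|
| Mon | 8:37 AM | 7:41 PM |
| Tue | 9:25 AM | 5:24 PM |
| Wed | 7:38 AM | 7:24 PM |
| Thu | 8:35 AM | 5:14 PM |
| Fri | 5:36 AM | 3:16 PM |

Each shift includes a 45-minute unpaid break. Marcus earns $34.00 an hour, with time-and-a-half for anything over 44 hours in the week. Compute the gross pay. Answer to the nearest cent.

$1566.55

Mon: 8:37 AM–7:41 PM = 11 h 4 min; less 45 min break → 10 h 19 min
Tue: 9:25 AM–5:24 PM = 7 h 59 min; less 45 min break → 7 h 14 min
Wed: 7:38 AM–7:24 PM = 11 h 46 min; less 45 min break → 11 h 1 min
Thu: 8:35 AM–5:14 PM = 8 h 39 min; less 45 min break → 7 h 54 min
Fri: 5:36 AM–3:16 PM = 9 h 40 min; less 45 min break → 8 h 55 min
Total worked: 45 h 23 min = 2723 min.
Regular 44 h 0 min = 2640 min at $34.00/h; overtime 1 h 23 min = 83 min at $51.00/h.
Pay = (2640 × $34.00 + 83 × $51.00) ÷ 60 = $1566.55.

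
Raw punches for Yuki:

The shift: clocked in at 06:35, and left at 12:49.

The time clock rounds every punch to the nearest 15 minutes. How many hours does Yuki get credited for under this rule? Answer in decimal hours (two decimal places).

The shift: in 06:35→06:30, out 12:49→12:45; 6 h 15 min

6.25 hours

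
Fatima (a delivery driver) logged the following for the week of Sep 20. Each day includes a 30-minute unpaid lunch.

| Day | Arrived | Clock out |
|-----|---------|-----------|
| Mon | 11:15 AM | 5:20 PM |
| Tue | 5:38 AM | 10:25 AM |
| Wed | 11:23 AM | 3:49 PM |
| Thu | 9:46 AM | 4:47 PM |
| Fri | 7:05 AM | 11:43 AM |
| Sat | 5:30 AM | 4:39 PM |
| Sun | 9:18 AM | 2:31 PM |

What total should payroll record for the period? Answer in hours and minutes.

39 h 49 min

Mon: 11:15 AM–5:20 PM = 6 h 5 min; less 30 min break → 5 h 35 min
Tue: 5:38 AM–10:25 AM = 4 h 47 min; less 30 min break → 4 h 17 min
Wed: 11:23 AM–3:49 PM = 4 h 26 min; less 30 min break → 3 h 56 min
Thu: 9:46 AM–4:47 PM = 7 h 1 min; less 30 min break → 6 h 31 min
Fri: 7:05 AM–11:43 AM = 4 h 38 min; less 30 min break → 4 h 8 min
Sat: 5:30 AM–4:39 PM = 11 h 9 min; less 30 min break → 10 h 39 min
Sun: 9:18 AM–2:31 PM = 5 h 13 min; less 30 min break → 4 h 43 min
Total: 5 h 35 min + 4 h 17 min + 3 h 56 min + 6 h 31 min + 4 h 8 min + 10 h 39 min + 4 h 43 min = 39 h 49 min.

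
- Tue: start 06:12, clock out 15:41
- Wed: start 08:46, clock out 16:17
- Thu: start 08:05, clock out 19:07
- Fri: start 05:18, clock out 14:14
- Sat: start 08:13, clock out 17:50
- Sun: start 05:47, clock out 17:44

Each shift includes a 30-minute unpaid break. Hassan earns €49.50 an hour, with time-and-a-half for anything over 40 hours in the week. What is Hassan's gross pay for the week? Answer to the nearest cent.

Tue: 06:12–15:41 = 9 h 29 min; less 30 min break → 8 h 59 min
Wed: 08:46–16:17 = 7 h 31 min; less 30 min break → 7 h 1 min
Thu: 08:05–19:07 = 11 h 2 min; less 30 min break → 10 h 32 min
Fri: 05:18–14:14 = 8 h 56 min; less 30 min break → 8 h 26 min
Sat: 08:13–17:50 = 9 h 37 min; less 30 min break → 9 h 7 min
Sun: 05:47–17:44 = 11 h 57 min; less 30 min break → 11 h 27 min
Total worked: 55 h 32 min = 3332 min.
Regular 40 h 0 min = 2400 min at €49.50/h; overtime 15 h 32 min = 932 min at €74.25/h.
Pay = (2400 × €49.50 + 932 × €74.25) ÷ 60 = €3133.35.

€3133.35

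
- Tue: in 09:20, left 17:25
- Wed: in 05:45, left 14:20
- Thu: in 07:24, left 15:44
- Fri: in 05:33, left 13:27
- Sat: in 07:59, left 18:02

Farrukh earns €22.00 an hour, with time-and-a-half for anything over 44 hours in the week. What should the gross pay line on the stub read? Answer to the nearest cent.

Tue: 09:20–17:25 = 8 h 5 min
Wed: 05:45–14:20 = 8 h 35 min
Thu: 07:24–15:44 = 8 h 20 min
Fri: 05:33–13:27 = 7 h 54 min
Sat: 07:59–18:02 = 10 h 3 min
Total worked: 42 h 57 min = 2577 min.
Regular 42 h 57 min = 2577 min at €22.00/h; overtime 0 h 0 min = 0 min at €33.00/h.
Pay = (2577 × €22.00 + 0 × €33.00) ÷ 60 = €944.90.

€944.90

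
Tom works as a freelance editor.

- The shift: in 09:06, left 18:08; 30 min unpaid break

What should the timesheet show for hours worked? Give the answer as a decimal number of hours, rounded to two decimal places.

The shift: 09:06–18:08 = 9 h 2 min; less 30 min break → 8 h 32 min

8.53 hours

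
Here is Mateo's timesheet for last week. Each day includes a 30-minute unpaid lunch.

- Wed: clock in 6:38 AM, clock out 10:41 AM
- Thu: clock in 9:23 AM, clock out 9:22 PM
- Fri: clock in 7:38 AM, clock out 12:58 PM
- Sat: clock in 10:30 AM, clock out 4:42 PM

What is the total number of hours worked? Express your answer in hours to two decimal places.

Wed: 6:38 AM–10:41 AM = 4 h 3 min; less 30 min break → 3 h 33 min
Thu: 9:23 AM–9:22 PM = 11 h 59 min; less 30 min break → 11 h 29 min
Fri: 7:38 AM–12:58 PM = 5 h 20 min; less 30 min break → 4 h 50 min
Sat: 10:30 AM–4:42 PM = 6 h 12 min; less 30 min break → 5 h 42 min
Total: 3 h 33 min + 11 h 29 min + 4 h 50 min + 5 h 42 min = 25 h 34 min.

25.57 hours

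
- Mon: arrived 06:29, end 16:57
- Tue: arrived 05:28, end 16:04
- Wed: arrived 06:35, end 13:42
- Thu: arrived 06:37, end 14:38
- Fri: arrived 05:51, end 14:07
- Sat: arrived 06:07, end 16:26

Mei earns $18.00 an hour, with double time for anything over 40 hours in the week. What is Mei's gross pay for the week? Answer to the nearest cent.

Mon: 06:29–16:57 = 10 h 28 min
Tue: 05:28–16:04 = 10 h 36 min
Wed: 06:35–13:42 = 7 h 7 min
Thu: 06:37–14:38 = 8 h 1 min
Fri: 05:51–14:07 = 8 h 16 min
Sat: 06:07–16:26 = 10 h 19 min
Total worked: 54 h 47 min = 3287 min.
Regular 40 h 0 min = 2400 min at $18.00/h; overtime 14 h 47 min = 887 min at $36.00/h.
Pay = (2400 × $18.00 + 887 × $36.00) ÷ 60 = $1252.20.

$1252.20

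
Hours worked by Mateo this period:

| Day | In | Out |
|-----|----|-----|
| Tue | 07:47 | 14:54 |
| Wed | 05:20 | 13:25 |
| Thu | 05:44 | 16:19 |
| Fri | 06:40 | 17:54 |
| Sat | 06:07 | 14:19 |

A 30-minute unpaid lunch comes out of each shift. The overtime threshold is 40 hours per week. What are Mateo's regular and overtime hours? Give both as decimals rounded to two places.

Tue: 07:47–14:54 = 7 h 7 min; less 30 min break → 6 h 37 min
Wed: 05:20–13:25 = 8 h 5 min; less 30 min break → 7 h 35 min
Thu: 05:44–16:19 = 10 h 35 min; less 30 min break → 10 h 5 min
Fri: 06:40–17:54 = 11 h 14 min; less 30 min break → 10 h 44 min
Sat: 06:07–14:19 = 8 h 12 min; less 30 min break → 7 h 42 min
Total worked: 42 h 43 min = 42.72 h.
Threshold 40 h → overtime 2 h 43 min, regular 40 h 0 min.

Regular 40.00 hours, overtime 2.72 hours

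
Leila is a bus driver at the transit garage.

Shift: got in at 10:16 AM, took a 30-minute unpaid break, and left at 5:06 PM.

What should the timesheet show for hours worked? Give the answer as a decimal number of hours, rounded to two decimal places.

6.33 hours

Shift: 10:16 AM–5:06 PM = 6 h 50 min; less 30 min break → 6 h 20 min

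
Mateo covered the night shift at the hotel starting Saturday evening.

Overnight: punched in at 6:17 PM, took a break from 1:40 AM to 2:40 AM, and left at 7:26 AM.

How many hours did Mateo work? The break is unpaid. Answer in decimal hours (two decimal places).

Overnight: 6:17 PM → midnight = 5 h 43 min; midnight → 7:26 AM = 7 h 26 min; span 13 h 9 min; less 60 min break → 12 h 9 min

12.15 hours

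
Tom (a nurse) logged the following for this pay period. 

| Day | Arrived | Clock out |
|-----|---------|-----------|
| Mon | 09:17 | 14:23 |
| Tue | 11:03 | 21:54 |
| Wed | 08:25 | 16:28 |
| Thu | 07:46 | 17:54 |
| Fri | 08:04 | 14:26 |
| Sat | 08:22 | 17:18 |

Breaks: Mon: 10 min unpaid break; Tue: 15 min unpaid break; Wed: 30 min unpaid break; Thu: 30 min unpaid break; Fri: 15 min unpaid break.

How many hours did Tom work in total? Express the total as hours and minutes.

47 h 46 min

Mon: 09:17–14:23 = 5 h 6 min; less 10 min break → 4 h 56 min
Tue: 11:03–21:54 = 10 h 51 min; less 15 min break → 10 h 36 min
Wed: 08:25–16:28 = 8 h 3 min; less 30 min break → 7 h 33 min
Thu: 07:46–17:54 = 10 h 8 min; less 30 min break → 9 h 38 min
Fri: 08:04–14:26 = 6 h 22 min; less 15 min break → 6 h 7 min
Sat: 08:22–17:18 = 8 h 56 min
Total: 4 h 56 min + 10 h 36 min + 7 h 33 min + 9 h 38 min + 6 h 7 min + 8 h 56 min = 47 h 46 min.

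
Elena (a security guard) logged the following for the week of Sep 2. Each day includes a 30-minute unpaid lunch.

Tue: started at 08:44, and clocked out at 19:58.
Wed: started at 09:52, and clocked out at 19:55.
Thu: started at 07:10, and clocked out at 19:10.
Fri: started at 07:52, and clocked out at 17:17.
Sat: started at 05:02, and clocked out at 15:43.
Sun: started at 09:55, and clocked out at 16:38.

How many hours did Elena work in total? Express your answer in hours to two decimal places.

Tue: 08:44–19:58 = 11 h 14 min; less 30 min break → 10 h 44 min
Wed: 09:52–19:55 = 10 h 3 min; less 30 min break → 9 h 33 min
Thu: 07:10–19:10 = 12 h 0 min; less 30 min break → 11 h 30 min
Fri: 07:52–17:17 = 9 h 25 min; less 30 min break → 8 h 55 min
Sat: 05:02–15:43 = 10 h 41 min; less 30 min break → 10 h 11 min
Sun: 09:55–16:38 = 6 h 43 min; less 30 min break → 6 h 13 min
Total: 10 h 44 min + 9 h 33 min + 11 h 30 min + 8 h 55 min + 10 h 11 min + 6 h 13 min = 57 h 6 min.

57.10 hours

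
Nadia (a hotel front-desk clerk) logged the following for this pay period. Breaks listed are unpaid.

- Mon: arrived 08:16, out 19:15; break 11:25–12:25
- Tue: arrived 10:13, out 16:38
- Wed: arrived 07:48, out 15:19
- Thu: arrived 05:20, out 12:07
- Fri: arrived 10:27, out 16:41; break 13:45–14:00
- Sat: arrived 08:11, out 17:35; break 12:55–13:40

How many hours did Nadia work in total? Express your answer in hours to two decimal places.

45.33 hours

Mon: 08:16–19:15 = 10 h 59 min; less 60 min break → 9 h 59 min
Tue: 10:13–16:38 = 6 h 25 min
Wed: 07:48–15:19 = 7 h 31 min
Thu: 05:20–12:07 = 6 h 47 min
Fri: 10:27–16:41 = 6 h 14 min; less 15 min break → 5 h 59 min
Sat: 08:11–17:35 = 9 h 24 min; less 45 min break → 8 h 39 min
Total: 9 h 59 min + 6 h 25 min + 7 h 31 min + 6 h 47 min + 5 h 59 min + 8 h 39 min = 45 h 20 min.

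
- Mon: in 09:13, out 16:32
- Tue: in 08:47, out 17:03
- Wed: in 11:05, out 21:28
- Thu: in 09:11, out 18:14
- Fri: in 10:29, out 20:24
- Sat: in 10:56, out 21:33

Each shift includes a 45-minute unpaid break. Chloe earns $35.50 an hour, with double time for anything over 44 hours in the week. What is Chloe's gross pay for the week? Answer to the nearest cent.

$2062.55

Mon: 09:13–16:32 = 7 h 19 min; less 45 min break → 6 h 34 min
Tue: 08:47–17:03 = 8 h 16 min; less 45 min break → 7 h 31 min
Wed: 11:05–21:28 = 10 h 23 min; less 45 min break → 9 h 38 min
Thu: 09:11–18:14 = 9 h 3 min; less 45 min break → 8 h 18 min
Fri: 10:29–20:24 = 9 h 55 min; less 45 min break → 9 h 10 min
Sat: 10:56–21:33 = 10 h 37 min; less 45 min break → 9 h 52 min
Total worked: 51 h 3 min = 3063 min.
Regular 44 h 0 min = 2640 min at $35.50/h; overtime 7 h 3 min = 423 min at $71.00/h.
Pay = (2640 × $35.50 + 423 × $71.00) ÷ 60 = $2062.55.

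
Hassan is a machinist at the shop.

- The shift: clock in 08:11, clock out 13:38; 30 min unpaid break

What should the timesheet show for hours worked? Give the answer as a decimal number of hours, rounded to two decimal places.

The shift: 08:11–13:38 = 5 h 27 min; less 30 min break → 4 h 57 min

4.95 hours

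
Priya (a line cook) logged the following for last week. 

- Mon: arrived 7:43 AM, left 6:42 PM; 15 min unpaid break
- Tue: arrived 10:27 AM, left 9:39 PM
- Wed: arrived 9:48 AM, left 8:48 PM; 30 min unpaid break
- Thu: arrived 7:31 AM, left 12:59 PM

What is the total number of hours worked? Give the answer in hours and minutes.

37 h 54 min

Mon: 7:43 AM–6:42 PM = 10 h 59 min; less 15 min break → 10 h 44 min
Tue: 10:27 AM–9:39 PM = 11 h 12 min
Wed: 9:48 AM–8:48 PM = 11 h 0 min; less 30 min break → 10 h 30 min
Thu: 7:31 AM–12:59 PM = 5 h 28 min
Total: 10 h 44 min + 11 h 12 min + 10 h 30 min + 5 h 28 min = 37 h 54 min.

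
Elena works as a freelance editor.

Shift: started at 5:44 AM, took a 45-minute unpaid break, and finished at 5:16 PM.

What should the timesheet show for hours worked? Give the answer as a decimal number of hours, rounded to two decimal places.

10.78 hours

Shift: 5:44 AM–5:16 PM = 11 h 32 min; less 45 min break → 10 h 47 min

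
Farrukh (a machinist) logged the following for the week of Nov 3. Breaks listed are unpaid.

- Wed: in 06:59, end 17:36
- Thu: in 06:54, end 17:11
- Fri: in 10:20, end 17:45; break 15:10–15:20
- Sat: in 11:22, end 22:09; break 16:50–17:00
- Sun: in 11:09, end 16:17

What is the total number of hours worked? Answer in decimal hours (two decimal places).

43.90 hours

Wed: 06:59–17:36 = 10 h 37 min
Thu: 06:54–17:11 = 10 h 17 min
Fri: 10:20–17:45 = 7 h 25 min; less 10 min break → 7 h 15 min
Sat: 11:22–22:09 = 10 h 47 min; less 10 min break → 10 h 37 min
Sun: 11:09–16:17 = 5 h 8 min
Total: 10 h 37 min + 10 h 17 min + 7 h 15 min + 10 h 37 min + 5 h 8 min = 43 h 54 min.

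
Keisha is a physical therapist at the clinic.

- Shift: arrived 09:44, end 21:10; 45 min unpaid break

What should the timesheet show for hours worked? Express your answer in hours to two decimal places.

10.68 hours

Shift: 09:44–21:10 = 11 h 26 min; less 45 min break → 10 h 41 min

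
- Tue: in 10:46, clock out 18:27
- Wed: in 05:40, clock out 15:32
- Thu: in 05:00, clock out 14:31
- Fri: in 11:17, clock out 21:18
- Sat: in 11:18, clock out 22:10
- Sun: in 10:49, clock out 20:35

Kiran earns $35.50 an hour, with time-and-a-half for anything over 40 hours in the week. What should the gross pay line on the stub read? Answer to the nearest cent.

$2363.41

Tue: 10:46–18:27 = 7 h 41 min
Wed: 05:40–15:32 = 9 h 52 min
Thu: 05:00–14:31 = 9 h 31 min
Fri: 11:17–21:18 = 10 h 1 min
Sat: 11:18–22:10 = 10 h 52 min
Sun: 10:49–20:35 = 9 h 46 min
Total worked: 57 h 43 min = 3463 min.
Regular 40 h 0 min = 2400 min at $35.50/h; overtime 17 h 43 min = 1063 min at $53.25/h.
Pay = (2400 × $35.50 + 1063 × $53.25) ÷ 60 = $2363.41.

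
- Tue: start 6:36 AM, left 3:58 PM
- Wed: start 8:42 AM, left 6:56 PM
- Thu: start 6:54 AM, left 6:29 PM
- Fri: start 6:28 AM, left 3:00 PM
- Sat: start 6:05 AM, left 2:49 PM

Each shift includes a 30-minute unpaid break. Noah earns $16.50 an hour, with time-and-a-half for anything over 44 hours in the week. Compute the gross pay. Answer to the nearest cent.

$774.26

Tue: 6:36 AM–3:58 PM = 9 h 22 min; less 30 min break → 8 h 52 min
Wed: 8:42 AM–6:56 PM = 10 h 14 min; less 30 min break → 9 h 44 min
Thu: 6:54 AM–6:29 PM = 11 h 35 min; less 30 min break → 11 h 5 min
Fri: 6:28 AM–3:00 PM = 8 h 32 min; less 30 min break → 8 h 2 min
Sat: 6:05 AM–2:49 PM = 8 h 44 min; less 30 min break → 8 h 14 min
Total worked: 45 h 57 min = 2757 min.
Regular 44 h 0 min = 2640 min at $16.50/h; overtime 1 h 57 min = 117 min at $24.75/h.
Pay = (2640 × $16.50 + 117 × $24.75) ÷ 60 = $774.26.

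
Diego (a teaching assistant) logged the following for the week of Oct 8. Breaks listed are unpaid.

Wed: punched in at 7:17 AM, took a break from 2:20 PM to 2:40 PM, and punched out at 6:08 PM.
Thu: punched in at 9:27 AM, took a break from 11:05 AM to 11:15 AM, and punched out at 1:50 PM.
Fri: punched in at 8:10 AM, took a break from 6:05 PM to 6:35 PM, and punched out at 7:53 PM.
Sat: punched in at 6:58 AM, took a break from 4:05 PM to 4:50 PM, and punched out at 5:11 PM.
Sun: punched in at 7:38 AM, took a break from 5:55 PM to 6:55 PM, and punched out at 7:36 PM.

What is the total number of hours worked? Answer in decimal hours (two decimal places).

46.38 hours

Wed: 7:17 AM–6:08 PM = 10 h 51 min; less 20 min break → 10 h 31 min
Thu: 9:27 AM–1:50 PM = 4 h 23 min; less 10 min break → 4 h 13 min
Fri: 8:10 AM–7:53 PM = 11 h 43 min; less 30 min break → 11 h 13 min
Sat: 6:58 AM–5:11 PM = 10 h 13 min; less 45 min break → 9 h 28 min
Sun: 7:38 AM–7:36 PM = 11 h 58 min; less 60 min break → 10 h 58 min
Total: 10 h 31 min + 4 h 13 min + 11 h 13 min + 9 h 28 min + 10 h 58 min = 46 h 23 min.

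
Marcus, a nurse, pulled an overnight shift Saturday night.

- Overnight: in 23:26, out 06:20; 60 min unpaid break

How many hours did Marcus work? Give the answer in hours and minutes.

Overnight: 23:26 → midnight = 0 h 34 min; midnight → 06:20 = 6 h 20 min; span 6 h 54 min; less 60 min break → 5 h 54 min

5 h 54 min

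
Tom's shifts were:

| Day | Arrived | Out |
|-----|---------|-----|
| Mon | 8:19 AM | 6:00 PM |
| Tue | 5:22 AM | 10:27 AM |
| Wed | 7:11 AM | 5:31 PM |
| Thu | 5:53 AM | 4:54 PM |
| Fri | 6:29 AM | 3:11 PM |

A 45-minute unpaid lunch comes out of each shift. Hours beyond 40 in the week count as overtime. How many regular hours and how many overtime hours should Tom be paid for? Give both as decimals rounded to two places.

Mon: 8:19 AM–6:00 PM = 9 h 41 min; less 45 min break → 8 h 56 min
Tue: 5:22 AM–10:27 AM = 5 h 5 min; less 45 min break → 4 h 20 min
Wed: 7:11 AM–5:31 PM = 10 h 20 min; less 45 min break → 9 h 35 min
Thu: 5:53 AM–4:54 PM = 11 h 1 min; less 45 min break → 10 h 16 min
Fri: 6:29 AM–3:11 PM = 8 h 42 min; less 45 min break → 7 h 57 min
Total worked: 41 h 4 min = 41.07 h.
Threshold 40 h → overtime 1 h 4 min, regular 40 h 0 min.

Regular 40.00 hours, overtime 1.07 hours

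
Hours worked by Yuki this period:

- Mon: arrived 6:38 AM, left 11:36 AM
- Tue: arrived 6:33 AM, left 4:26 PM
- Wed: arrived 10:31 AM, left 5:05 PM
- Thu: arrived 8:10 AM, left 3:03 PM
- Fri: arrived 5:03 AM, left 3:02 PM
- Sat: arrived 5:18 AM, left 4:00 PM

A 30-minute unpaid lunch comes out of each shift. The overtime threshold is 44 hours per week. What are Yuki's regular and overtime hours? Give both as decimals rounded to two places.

Mon: 6:38 AM–11:36 AM = 4 h 58 min; less 30 min break → 4 h 28 min
Tue: 6:33 AM–4:26 PM = 9 h 53 min; less 30 min break → 9 h 23 min
Wed: 10:31 AM–5:05 PM = 6 h 34 min; less 30 min break → 6 h 4 min
Thu: 8:10 AM–3:03 PM = 6 h 53 min; less 30 min break → 6 h 23 min
Fri: 5:03 AM–3:02 PM = 9 h 59 min; less 30 min break → 9 h 29 min
Sat: 5:18 AM–4:00 PM = 10 h 42 min; less 30 min break → 10 h 12 min
Total worked: 45 h 59 min = 45.98 h.
Threshold 44 h → overtime 1 h 59 min, regular 44 h 0 min.

Regular 44.00 hours, overtime 1.98 hours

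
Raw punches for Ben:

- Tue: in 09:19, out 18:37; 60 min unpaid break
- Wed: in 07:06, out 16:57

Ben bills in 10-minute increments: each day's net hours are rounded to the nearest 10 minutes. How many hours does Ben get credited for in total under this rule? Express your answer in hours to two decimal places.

Tue: 09:19–18:37 = 9 h 18 min − 60 min = 8 h 18 min → rounds to 8 h 20 min
Wed: 07:06–16:57 = 9 h 51 min → rounds to 9 h 50 min
Total credited: 18 h 10 min.

18.17 hours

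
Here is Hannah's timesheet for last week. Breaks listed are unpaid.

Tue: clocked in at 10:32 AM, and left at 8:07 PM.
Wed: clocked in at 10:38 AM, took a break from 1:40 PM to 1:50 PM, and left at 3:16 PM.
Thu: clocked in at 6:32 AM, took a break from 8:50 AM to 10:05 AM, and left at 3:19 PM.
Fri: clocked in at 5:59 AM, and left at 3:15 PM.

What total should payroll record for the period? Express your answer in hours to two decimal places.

Tue: 10:32 AM–8:07 PM = 9 h 35 min
Wed: 10:38 AM–3:16 PM = 4 h 38 min; less 10 min break → 4 h 28 min
Thu: 6:32 AM–3:19 PM = 8 h 47 min; less 75 min break → 7 h 32 min
Fri: 5:59 AM–3:15 PM = 9 h 16 min
Total: 9 h 35 min + 4 h 28 min + 7 h 32 min + 9 h 16 min = 30 h 51 min.

30.85 hours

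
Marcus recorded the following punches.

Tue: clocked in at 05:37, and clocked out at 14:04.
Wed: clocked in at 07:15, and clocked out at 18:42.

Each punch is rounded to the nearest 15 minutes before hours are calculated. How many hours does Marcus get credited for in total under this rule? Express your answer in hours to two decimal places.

20.00 hours

Tue: in 05:37→05:30, out 14:04→14:00; 8 h 30 min
Wed: in 07:15→07:15, out 18:42→18:45; 11 h 30 min
Total credited: 20 h 0 min.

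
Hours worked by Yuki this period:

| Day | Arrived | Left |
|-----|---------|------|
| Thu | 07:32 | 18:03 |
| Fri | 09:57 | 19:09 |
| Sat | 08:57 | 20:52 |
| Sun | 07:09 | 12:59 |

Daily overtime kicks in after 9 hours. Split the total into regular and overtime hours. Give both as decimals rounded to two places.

Thu: 07:32–18:03 = 10 h 31 min
Fri: 09:57–19:09 = 9 h 12 min
Sat: 08:57–20:52 = 11 h 55 min
Sun: 07:09–12:59 = 5 h 50 min
Thu reg 9 h 0 min / OT 1 h 31 min; Fri reg 9 h 0 min / OT 0 h 12 min; Sat reg 9 h 0 min / OT 2 h 55 min; Sun reg 5 h 50 min / OT 0 h 0 min.
Totals: regular 32 h 50 min, overtime 4 h 38 min.

Regular 32.83 hours, overtime 4.63 hours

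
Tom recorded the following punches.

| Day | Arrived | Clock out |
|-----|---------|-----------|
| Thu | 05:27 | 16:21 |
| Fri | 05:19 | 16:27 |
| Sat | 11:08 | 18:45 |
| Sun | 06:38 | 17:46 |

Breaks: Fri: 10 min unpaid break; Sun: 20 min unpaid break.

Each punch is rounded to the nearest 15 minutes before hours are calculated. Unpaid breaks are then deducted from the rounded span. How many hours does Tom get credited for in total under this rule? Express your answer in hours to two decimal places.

40.00 hours

Thu: in 05:27→05:30, out 16:21→16:15; 10 h 45 min
Fri: in 05:19→05:15, out 16:27→16:30; 11 h 15 min − 10 min = 11 h 5 min
Sat: in 11:08→11:15, out 18:45→18:45; 7 h 30 min
Sun: in 06:38→06:45, out 17:46→17:45; 11 h 0 min − 20 min = 10 h 40 min
Total credited: 40 h 0 min.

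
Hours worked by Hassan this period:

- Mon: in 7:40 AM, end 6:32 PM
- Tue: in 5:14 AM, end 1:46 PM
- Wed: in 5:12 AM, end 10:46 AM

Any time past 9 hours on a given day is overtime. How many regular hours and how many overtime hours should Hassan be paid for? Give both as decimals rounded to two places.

Regular 23.10 hours, overtime 1.87 hours

Mon: 7:40 AM–6:32 PM = 10 h 52 min
Tue: 5:14 AM–1:46 PM = 8 h 32 min
Wed: 5:12 AM–10:46 AM = 5 h 34 min
Mon reg 9 h 0 min / OT 1 h 52 min; Tue reg 8 h 32 min / OT 0 h 0 min; Wed reg 5 h 34 min / OT 0 h 0 min.
Totals: regular 23 h 6 min, overtime 1 h 52 min.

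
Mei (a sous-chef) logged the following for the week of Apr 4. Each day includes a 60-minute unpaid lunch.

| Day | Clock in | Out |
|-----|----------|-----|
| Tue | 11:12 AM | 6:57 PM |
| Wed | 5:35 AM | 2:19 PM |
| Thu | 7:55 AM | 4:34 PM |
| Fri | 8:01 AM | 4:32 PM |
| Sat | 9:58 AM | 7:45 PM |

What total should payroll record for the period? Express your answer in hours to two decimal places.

38.43 hours

Tue: 11:12 AM–6:57 PM = 7 h 45 min; less 60 min break → 6 h 45 min
Wed: 5:35 AM–2:19 PM = 8 h 44 min; less 60 min break → 7 h 44 min
Thu: 7:55 AM–4:34 PM = 8 h 39 min; less 60 min break → 7 h 39 min
Fri: 8:01 AM–4:32 PM = 8 h 31 min; less 60 min break → 7 h 31 min
Sat: 9:58 AM–7:45 PM = 9 h 47 min; less 60 min break → 8 h 47 min
Total: 6 h 45 min + 7 h 44 min + 7 h 39 min + 7 h 31 min + 8 h 47 min = 38 h 26 min.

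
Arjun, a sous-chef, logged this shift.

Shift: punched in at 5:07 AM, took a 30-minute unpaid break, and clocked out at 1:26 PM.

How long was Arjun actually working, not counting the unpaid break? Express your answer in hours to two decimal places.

7.82 hours

Shift: 5:07 AM–1:26 PM = 8 h 19 min; less 30 min break → 7 h 49 min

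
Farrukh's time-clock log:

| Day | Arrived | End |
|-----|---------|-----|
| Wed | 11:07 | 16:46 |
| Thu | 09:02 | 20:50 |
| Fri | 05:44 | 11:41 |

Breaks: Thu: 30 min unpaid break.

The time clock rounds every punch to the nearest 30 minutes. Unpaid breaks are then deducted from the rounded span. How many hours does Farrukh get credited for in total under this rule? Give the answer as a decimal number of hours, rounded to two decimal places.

Wed: in 11:07→11:00, out 16:46→17:00; 6 h 0 min
Thu: in 09:02→09:00, out 20:50→21:00; 12 h 0 min − 30 min = 11 h 30 min
Fri: in 05:44→05:30, out 11:41→11:30; 6 h 0 min
Total credited: 23 h 30 min.

23.50 hours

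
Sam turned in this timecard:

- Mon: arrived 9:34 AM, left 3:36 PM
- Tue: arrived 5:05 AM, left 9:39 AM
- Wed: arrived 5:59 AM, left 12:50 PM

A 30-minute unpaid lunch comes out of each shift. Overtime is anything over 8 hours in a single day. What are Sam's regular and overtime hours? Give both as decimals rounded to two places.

Mon: 9:34 AM–3:36 PM = 6 h 2 min; less 30 min break → 5 h 32 min
Tue: 5:05 AM–9:39 AM = 4 h 34 min; less 30 min break → 4 h 4 min
Wed: 5:59 AM–12:50 PM = 6 h 51 min; less 30 min break → 6 h 21 min
Mon reg 5 h 32 min / OT 0 h 0 min; Tue reg 4 h 4 min / OT 0 h 0 min; Wed reg 6 h 21 min / OT 0 h 0 min.
Totals: regular 15 h 57 min, overtime 0 h 0 min.

Regular 15.95 hours, overtime 0.00 hours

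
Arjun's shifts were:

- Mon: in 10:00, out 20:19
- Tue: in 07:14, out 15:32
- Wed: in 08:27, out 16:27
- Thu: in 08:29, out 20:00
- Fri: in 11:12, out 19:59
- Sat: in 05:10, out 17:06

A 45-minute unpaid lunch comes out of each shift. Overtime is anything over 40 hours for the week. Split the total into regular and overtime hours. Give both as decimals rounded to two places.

Mon: 10:00–20:19 = 10 h 19 min; less 45 min break → 9 h 34 min
Tue: 07:14–15:32 = 8 h 18 min; less 45 min break → 7 h 33 min
Wed: 08:27–16:27 = 8 h 0 min; less 45 min break → 7 h 15 min
Thu: 08:29–20:00 = 11 h 31 min; less 45 min break → 10 h 46 min
Fri: 11:12–19:59 = 8 h 47 min; less 45 min break → 8 h 2 min
Sat: 05:10–17:06 = 11 h 56 min; less 45 min break → 11 h 11 min
Total worked: 54 h 21 min = 54.35 h.
Threshold 40 h → overtime 14 h 21 min, regular 40 h 0 min.

Regular 40.00 hours, overtime 14.35 hours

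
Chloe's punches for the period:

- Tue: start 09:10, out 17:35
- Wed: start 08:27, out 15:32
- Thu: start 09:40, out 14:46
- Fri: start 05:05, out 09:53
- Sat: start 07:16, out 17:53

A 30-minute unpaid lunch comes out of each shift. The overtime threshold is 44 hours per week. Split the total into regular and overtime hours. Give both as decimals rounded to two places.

Regular 33.52 hours, overtime 0.00 hours

Tue: 09:10–17:35 = 8 h 25 min; less 30 min break → 7 h 55 min
Wed: 08:27–15:32 = 7 h 5 min; less 30 min break → 6 h 35 min
Thu: 09:40–14:46 = 5 h 6 min; less 30 min break → 4 h 36 min
Fri: 05:05–09:53 = 4 h 48 min; less 30 min break → 4 h 18 min
Sat: 07:16–17:53 = 10 h 37 min; less 30 min break → 10 h 7 min
Total worked: 33 h 31 min = 33.52 h.
Threshold 44 h → overtime 0 h 0 min, regular 33 h 31 min.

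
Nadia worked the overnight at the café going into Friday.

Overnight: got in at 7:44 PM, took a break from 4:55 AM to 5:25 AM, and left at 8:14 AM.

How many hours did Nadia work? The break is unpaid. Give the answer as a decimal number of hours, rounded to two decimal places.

Overnight: 7:44 PM → midnight = 4 h 16 min; midnight → 8:14 AM = 8 h 14 min; span 12 h 30 min; less 30 min break → 12 h 0 min

12.00 hours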